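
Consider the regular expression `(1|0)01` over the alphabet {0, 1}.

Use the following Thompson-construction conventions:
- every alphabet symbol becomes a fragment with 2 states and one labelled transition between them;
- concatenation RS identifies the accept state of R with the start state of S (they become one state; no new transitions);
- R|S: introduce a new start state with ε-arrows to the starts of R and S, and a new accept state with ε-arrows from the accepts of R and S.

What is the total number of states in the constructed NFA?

By structural recursion:
Each of the 4 symbol leaves contributes a 2-state fragment.
  1|0 = 6 states
  (1|0)01 = 8 states

8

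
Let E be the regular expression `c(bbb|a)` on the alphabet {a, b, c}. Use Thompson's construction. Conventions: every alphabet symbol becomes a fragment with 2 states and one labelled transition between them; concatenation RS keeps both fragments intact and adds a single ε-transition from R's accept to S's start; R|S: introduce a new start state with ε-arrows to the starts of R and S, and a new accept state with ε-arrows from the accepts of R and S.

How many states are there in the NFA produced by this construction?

12

By structural recursion:
Each of the 5 symbol leaves contributes a 2-state fragment.
  bbb — 6 states
  bbb|a — 10 states
  c(bbb|a) — 12 states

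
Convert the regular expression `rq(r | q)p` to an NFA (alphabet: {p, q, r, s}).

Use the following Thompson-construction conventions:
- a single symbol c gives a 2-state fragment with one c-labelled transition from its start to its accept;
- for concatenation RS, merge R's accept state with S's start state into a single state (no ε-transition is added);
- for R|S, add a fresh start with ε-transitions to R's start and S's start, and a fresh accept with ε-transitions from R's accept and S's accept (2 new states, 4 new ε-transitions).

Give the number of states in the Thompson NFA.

9

By structural recursion:
Each of the 5 symbol leaves contributes a 2-state fragment.
  r | q — 6 states
  rq(r | q)p — 9 states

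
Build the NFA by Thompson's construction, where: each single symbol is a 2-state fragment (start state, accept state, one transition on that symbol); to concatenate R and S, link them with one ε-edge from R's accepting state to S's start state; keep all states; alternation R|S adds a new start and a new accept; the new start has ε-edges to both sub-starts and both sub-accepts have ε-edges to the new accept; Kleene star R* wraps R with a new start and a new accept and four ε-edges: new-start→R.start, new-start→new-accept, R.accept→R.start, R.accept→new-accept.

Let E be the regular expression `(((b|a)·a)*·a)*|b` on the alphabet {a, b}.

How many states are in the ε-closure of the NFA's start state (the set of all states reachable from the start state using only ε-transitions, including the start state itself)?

Compute the ε-closure size of each fragment's start state recursively; a symbol fragment's start has no outgoing ε-edge, so its closure is just itself (size 1).
  b|a — new start ε-reaches every alternative's start; none of them accept ε, so the new accept is not reached: C = 1 + 1 + 1 = 3
  (b|a)·a — C equals the left operand's closure size = 3 (its accept is not ε-reachable, so the closure stops there)
  ((b|a)·a)* — the star's fresh start ε-reaches both the body's start and the fresh accept: C = 2 + 3 = 5
  ((b|a)·a)*·a — the left operand accepts ε, so the closure extends into the next operand (via the concat ε-link); C = 5 + 1 = 6
  (((b|a)·a)*·a)* — the star's fresh start ε-reaches both the body's start and the fresh accept: C = 2 + 6 = 8
  (((b|a)·a)*·a)*|b — new start ε-reaches every alternative's start; at least one alternative accepts ε, so the union's new accept is reached too: C = 1 + 8 + 1 + 1 = 11

11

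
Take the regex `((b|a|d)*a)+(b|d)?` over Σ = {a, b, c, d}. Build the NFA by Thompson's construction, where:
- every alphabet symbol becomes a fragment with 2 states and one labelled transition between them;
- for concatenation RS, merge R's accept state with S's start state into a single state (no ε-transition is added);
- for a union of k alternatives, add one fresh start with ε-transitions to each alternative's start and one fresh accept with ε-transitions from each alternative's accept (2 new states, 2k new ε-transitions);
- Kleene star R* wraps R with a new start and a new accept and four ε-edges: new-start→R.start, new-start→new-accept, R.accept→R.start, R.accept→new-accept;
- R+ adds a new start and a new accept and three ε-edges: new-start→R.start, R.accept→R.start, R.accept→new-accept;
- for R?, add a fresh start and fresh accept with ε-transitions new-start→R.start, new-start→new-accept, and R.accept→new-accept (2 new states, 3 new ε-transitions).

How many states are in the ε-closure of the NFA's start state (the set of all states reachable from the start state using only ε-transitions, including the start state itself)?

Work bottom-up. For each fragment F, track |ε-closure(F.start)| and whether F's accept lies in that closure (i.e. whether F accepts ε). A single-symbol fragment has closure size 1 and does not accept ε.
  b|a|d → |ε-closure| = 1 + 1 + 1 + 1 = 4 (the new accept is not ε-reachable since no branch accepts ε)
  (b|a|d)* → new start has ε-edges to the inner start and to the new accept, so |ε-closure| = 2 + 4 = 6
  (b|a|d)*a → |ε-closure| = 6 + (1−1) = 6 (closure spills across the concat boundary because the left factor accepts ε)
  ((b|a|d)*a)+ → |ε-closure| = 1 + 6 = 7 (the body doesn't accept ε, so the new accept is not reached)
  b|d → new start ε-reaches every alternative's start; none of them accept ε, so the new accept is not reached: |ε-closure| = 1 + 1 + 1 = 3
  (b|d)? → |ε-closure| = 1 (new start) + 3 (body) + 1 (new accept, via ε) = 5
  ((b|a|d)*a)+(b|d)? → same as the first factor's closure: |ε-closure| = 7

7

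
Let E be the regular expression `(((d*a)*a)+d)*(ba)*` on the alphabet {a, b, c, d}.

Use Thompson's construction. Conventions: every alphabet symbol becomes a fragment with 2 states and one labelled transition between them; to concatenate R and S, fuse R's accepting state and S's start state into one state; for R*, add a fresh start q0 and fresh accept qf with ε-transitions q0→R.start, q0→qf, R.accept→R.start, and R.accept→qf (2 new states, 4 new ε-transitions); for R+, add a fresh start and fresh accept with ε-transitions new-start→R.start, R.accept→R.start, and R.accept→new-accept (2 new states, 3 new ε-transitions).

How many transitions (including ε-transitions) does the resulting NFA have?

25

Building bottom-up:
Each of the 6 symbol leaves contributes 1 transition (1 symbol, 0 ε).
  d* → 5 transitions (1 symbol, 4 ε)
  d*a → 6 transitions (2 symbol, 4 ε)
  (d*a)* → 10 transitions (2 symbol, 8 ε)
  (d*a)*a → 11 transitions (3 symbol, 8 ε)
  ((d*a)*a)+ → 14 transitions (3 symbol, 11 ε)
  ((d*a)*a)+d → 15 transitions (4 symbol, 11 ε)
  (((d*a)*a)+d)* → 19 transitions (4 symbol, 15 ε)
  ba → 2 transitions (2 symbol, 0 ε)
  (ba)* → 6 transitions (2 symbol, 4 ε)
  (((d*a)*a)+d)*(ba)* → 25 transitions (6 symbol, 19 ε)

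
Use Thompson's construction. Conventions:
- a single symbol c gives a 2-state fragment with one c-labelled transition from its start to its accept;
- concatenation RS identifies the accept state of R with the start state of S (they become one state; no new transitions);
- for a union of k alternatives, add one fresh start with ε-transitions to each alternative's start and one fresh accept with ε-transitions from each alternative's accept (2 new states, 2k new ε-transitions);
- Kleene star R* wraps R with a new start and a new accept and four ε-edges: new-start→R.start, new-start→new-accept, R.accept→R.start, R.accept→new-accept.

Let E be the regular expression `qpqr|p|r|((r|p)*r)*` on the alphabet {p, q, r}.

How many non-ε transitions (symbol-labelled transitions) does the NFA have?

9

Recursing over subexpressions:
Each of the 9 symbol leaves contributes exactly 1 symbol transition.
  qpqr : 4 symbol transitions
  r|p : 2 symbol transitions
  (r|p)* : 2 symbol transitions
  (r|p)*r : 3 symbol transitions
  ((r|p)*r)* : 3 symbol transitions
  qpqr|p|r|((r|p)*r)* : 9 symbol transitions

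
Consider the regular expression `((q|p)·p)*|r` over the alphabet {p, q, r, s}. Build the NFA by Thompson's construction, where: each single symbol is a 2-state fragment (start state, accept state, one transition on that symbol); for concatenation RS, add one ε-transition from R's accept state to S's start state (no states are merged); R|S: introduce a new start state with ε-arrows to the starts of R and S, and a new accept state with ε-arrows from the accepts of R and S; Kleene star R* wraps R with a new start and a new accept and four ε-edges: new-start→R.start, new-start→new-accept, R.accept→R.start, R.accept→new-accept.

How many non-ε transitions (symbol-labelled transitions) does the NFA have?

4

Per subexpression:
Each of the 4 symbol leaves contributes exactly 1 symbol transition.
  q|p — 2 symbol transitions
  (q|p)·p — 3 symbol transitions
  ((q|p)·p)* — 3 symbol transitions
  ((q|p)·p)*|r — 4 symbol transitions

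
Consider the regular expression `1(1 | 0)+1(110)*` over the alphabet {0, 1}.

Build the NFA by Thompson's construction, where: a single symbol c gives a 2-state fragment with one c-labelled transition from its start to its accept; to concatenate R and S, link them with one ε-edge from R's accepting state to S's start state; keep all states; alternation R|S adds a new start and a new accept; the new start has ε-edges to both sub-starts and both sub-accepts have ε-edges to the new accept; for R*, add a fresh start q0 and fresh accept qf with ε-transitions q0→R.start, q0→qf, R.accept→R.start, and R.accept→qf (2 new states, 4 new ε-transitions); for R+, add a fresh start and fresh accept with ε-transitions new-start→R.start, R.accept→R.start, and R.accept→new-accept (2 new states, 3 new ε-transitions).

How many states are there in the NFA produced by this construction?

Bottom-up over the parse tree:
Each of the 7 symbol leaves contributes a 2-state fragment.
  1 | 0 = 6 states
  (1 | 0)+ = 8 states
  110 = 6 states
  (110)* = 8 states
  1(1 | 0)+1(110)* = 20 states

20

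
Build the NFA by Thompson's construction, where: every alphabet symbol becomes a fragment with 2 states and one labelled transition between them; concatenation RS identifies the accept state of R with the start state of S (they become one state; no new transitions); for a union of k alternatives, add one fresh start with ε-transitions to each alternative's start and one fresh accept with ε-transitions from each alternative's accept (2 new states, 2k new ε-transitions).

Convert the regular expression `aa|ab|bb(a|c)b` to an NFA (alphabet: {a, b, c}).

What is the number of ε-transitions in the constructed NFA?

10

Recursing over subexpressions:
Each of the 9 symbol leaves contributes 0 ε-transitions.
  aa → 0 ε-transitions
  ab → 0 ε-transitions
  a|c → 4 ε-transitions
  bb(a|c)b → 4 ε-transitions
  aa|ab|bb(a|c)b → 10 ε-transitions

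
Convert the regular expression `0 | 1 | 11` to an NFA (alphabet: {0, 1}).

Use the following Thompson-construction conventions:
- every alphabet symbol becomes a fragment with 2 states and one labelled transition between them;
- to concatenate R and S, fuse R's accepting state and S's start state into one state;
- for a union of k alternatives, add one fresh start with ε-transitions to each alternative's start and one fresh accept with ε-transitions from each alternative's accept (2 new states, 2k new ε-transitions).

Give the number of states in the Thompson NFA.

Recursing over subexpressions:
Each of the 4 symbol leaves contributes a 2-state fragment.
  11 — 3 states
  0 | 1 | 11 — 9 states

9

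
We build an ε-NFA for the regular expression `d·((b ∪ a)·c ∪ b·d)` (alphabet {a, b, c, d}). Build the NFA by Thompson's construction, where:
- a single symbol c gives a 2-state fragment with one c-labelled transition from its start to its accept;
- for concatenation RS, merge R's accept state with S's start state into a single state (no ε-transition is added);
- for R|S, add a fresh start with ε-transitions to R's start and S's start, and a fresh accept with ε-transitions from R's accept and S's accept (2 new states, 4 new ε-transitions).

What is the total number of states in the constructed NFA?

Recursing over subexpressions:
Each of the 6 symbol leaves contributes a 2-state fragment.
  b ∪ a — 6 states
  (b ∪ a)·c — 7 states
  b·d — 3 states
  (b ∪ a)·c ∪ b·d — 12 states
  d·((b ∪ a)·c ∪ b·d) — 13 states

13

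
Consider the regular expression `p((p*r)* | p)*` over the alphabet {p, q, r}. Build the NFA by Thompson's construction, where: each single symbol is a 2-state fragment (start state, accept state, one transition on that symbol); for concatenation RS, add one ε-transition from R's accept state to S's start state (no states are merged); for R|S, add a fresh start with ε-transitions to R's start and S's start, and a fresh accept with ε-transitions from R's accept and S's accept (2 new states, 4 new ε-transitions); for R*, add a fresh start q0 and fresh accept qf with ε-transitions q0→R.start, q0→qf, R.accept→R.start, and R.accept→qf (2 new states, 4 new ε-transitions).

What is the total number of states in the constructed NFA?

16

By structural recursion:
Each of the 4 symbol leaves contributes a 2-state fragment.
  p* = 4 states
  p*r = 6 states
  (p*r)* = 8 states
  (p*r)* | p = 12 states
  ((p*r)* | p)* = 14 states
  p((p*r)* | p)* = 16 states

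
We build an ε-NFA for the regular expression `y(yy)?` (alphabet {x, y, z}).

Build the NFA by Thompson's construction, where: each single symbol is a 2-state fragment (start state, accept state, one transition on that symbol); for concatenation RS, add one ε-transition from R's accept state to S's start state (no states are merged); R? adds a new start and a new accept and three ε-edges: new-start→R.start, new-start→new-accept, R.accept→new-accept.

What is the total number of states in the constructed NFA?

8

Building bottom-up:
Each of the 3 symbol leaves contributes a 2-state fragment.
  yy — 4 states
  (yy)? — 6 states
  y(yy)? — 8 states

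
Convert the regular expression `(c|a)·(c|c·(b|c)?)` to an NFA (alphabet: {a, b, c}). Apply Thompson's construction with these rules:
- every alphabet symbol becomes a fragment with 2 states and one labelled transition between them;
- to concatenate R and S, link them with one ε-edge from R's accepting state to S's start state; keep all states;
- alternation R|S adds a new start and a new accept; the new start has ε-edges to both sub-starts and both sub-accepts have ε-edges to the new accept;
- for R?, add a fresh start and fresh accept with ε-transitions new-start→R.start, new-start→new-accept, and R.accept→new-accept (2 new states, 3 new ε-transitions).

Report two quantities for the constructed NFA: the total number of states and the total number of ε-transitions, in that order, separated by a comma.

Building bottom-up:
Each of the 6 symbol leaves contributes 2 states and 0 ε-transitions.
  c|a = 6 states, 4 ε-transitions
  b|c = 6 states, 4 ε-transitions
  (b|c)? = 8 states, 7 ε-transitions
  c·(b|c)? = 10 states, 8 ε-transitions
  c|c·(b|c)? = 14 states, 12 ε-transitions
  (c|a)·(c|c·(b|c)?) = 20 states, 17 ε-transitions

20, 17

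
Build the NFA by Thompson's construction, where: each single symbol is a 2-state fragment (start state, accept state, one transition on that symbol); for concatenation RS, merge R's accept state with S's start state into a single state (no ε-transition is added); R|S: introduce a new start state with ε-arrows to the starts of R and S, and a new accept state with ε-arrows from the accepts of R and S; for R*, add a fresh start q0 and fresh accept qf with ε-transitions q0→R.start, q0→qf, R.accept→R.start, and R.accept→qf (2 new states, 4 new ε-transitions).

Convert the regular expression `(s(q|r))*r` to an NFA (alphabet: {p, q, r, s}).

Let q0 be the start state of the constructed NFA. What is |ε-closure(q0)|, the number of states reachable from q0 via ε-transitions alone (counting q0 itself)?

3

Let C(F) = |ε-closure(F.start)| within fragment F, and note whether F accepts ε. Symbol fragments have C = 1 and do not accept ε. Then:
  q|r — new start ε-reaches every alternative's start; none of them accept ε, so the new accept is not reached: |closure| = 1 + 1 + 1 = 3
  s(q|r) — same as the first factor's closure: |closure| = 1
  (s(q|r))* — new start has ε-edges to the inner start and to the new accept, so |closure| = 2 + 1 = 3
  (s(q|r))*r — |closure| = 3 + (1−1) = 3 (closure spills across the concat boundary because the left factor accepts ε)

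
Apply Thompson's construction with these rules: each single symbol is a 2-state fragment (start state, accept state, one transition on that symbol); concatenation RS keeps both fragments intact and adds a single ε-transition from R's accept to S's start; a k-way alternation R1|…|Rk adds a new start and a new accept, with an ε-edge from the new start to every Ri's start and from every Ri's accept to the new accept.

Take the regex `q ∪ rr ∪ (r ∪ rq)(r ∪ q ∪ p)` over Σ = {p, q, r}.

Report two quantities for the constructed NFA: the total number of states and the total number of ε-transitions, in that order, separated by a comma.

Bottom-up over the parse tree:
Each of the 9 symbol leaves contributes 2 states and 0 ε-transitions.
  rr → 4 states, 1 ε-transition
  rq → 4 states, 1 ε-transition
  r ∪ rq → 8 states, 5 ε-transitions
  r ∪ q ∪ p → 8 states, 6 ε-transitions
  (r ∪ rq)(r ∪ q ∪ p) → 16 states, 12 ε-transitions
  q ∪ rr ∪ (r ∪ rq)(r ∪ q ∪ p) → 24 states, 19 ε-transitions

24, 19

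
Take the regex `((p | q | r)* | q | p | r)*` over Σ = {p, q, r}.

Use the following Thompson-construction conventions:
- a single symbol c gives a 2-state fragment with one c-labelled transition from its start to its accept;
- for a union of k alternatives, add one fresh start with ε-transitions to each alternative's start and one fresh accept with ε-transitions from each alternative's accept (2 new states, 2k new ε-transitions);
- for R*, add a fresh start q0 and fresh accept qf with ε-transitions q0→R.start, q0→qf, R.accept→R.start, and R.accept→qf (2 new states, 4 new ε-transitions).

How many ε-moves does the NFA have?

22

Per subexpression:
Each of the 6 symbol leaves contributes 0 ε-transitions.
  p | q | r → 6 ε-transitions
  (p | q | r)* → 10 ε-transitions
  (p | q | r)* | q | p | r → 18 ε-transitions
  ((p | q | r)* | q | p | r)* → 22 ε-transitions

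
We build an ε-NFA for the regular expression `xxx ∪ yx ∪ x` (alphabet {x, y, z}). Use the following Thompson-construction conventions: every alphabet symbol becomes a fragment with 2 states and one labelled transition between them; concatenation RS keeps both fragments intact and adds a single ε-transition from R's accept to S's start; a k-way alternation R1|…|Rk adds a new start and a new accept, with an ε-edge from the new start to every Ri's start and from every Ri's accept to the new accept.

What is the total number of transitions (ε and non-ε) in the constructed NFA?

Per subexpression:
Each of the 6 symbol leaves contributes 1 transition (1 symbol, 0 ε).
  xxx → 5 transitions (3 symbol, 2 ε)
  yx → 3 transitions (2 symbol, 1 ε)
  xxx ∪ yx ∪ x → 15 transitions (6 symbol, 9 ε)

15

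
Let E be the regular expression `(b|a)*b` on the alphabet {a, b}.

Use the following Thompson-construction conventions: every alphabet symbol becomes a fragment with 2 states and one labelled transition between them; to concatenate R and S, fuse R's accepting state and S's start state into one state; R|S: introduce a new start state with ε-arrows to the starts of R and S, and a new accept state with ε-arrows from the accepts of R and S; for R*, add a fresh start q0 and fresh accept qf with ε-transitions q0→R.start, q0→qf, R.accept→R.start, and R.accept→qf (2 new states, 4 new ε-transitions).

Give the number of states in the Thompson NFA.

Per subexpression:
Each of the 3 symbol leaves contributes a 2-state fragment.
  b|a = 6 states
  (b|a)* = 8 states
  (b|a)*b = 9 states

9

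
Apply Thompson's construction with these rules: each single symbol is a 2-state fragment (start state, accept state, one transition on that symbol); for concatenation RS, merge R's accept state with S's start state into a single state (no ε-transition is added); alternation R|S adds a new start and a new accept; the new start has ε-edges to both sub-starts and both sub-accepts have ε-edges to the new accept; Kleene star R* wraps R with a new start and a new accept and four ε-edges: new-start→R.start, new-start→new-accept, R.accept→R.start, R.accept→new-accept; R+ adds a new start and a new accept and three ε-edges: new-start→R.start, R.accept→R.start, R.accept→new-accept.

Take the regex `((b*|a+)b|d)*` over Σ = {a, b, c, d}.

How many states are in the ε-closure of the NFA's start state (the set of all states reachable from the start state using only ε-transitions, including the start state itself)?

11

Let C(F) = |ε-closure(F.start)| within fragment F, and note whether F accepts ε. Symbol fragments have C = 1 and do not accept ε. Then:
  b* → C = 1 (new start) + 1 (body) + 1 (new accept) = 3
  a+ → new start ε-reaches only the body's start; the new accept needs a symbol first: C = 1 + 1 = 2
  b*|a+ → new start ε-reaches every alternative's start; at least one alternative accepts ε, so the union's new accept is reached too: C = 1 + 3 + 2 + 1 = 7
  (b*|a+)b → the left operand accepts ε, so the closure extends into the next operand (the shared merged state is already counted); C = 7 + (1−1) = 7
  (b*|a+)b|d → new start ε-reaches every alternative's start; none of them accept ε, so the new accept is not reached: C = 1 + 7 + 1 = 9
  ((b*|a+)b|d)* → new start has ε-edges to the inner start and to the new accept, so C = 2 + 9 = 11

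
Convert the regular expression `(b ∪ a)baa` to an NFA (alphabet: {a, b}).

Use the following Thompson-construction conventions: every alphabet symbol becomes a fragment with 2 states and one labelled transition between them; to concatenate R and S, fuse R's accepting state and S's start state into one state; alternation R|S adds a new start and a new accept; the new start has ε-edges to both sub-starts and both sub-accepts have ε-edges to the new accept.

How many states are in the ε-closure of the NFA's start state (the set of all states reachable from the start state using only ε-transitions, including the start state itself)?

Let C(F) = |ε-closure(F.start)| within fragment F, and note whether F accepts ε. Symbol fragments have C = 1 and do not accept ε. Then:
  b ∪ a — C = 1 + 1 + 1 = 3 (the new accept is not ε-reachable since no branch accepts ε)
  (b ∪ a)baa — same as the first factor's closure: C = 3

3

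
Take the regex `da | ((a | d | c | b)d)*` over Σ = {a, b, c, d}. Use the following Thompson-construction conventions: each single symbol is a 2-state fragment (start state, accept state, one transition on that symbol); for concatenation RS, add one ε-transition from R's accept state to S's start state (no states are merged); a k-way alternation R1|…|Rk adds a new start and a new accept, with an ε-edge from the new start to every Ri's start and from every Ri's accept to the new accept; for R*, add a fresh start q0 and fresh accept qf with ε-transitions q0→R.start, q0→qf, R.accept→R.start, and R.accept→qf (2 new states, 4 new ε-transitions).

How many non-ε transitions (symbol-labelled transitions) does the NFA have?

Per subexpression:
Each of the 7 symbol leaves contributes exactly 1 symbol transition.
  da → 2 symbol transitions
  a | d | c | b → 4 symbol transitions
  (a | d | c | b)d → 5 symbol transitions
  ((a | d | c | b)d)* → 5 symbol transitions
  da | ((a | d | c | b)d)* → 7 symbol transitions

7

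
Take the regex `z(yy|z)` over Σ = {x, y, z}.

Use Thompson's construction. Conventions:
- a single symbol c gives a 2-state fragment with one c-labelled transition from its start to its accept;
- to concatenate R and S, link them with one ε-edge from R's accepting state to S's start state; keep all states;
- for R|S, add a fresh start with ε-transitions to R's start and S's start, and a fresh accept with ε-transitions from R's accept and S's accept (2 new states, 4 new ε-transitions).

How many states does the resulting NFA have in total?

Building bottom-up:
Each of the 4 symbol leaves contributes a 2-state fragment.
  yy → 4 states
  yy|z → 8 states
  z(yy|z) → 10 states

10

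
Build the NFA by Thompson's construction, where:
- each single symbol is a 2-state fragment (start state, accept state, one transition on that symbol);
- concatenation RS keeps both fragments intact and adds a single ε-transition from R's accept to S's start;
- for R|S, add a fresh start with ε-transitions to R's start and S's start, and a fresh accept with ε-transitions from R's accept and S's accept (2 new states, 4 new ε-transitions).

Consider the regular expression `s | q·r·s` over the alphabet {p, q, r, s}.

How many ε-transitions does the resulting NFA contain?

6

By structural recursion:
Each of the 4 symbol leaves contributes 0 ε-transitions.
  q·r·s → 2 ε-transitions
  s | q·r·s → 6 ε-transitions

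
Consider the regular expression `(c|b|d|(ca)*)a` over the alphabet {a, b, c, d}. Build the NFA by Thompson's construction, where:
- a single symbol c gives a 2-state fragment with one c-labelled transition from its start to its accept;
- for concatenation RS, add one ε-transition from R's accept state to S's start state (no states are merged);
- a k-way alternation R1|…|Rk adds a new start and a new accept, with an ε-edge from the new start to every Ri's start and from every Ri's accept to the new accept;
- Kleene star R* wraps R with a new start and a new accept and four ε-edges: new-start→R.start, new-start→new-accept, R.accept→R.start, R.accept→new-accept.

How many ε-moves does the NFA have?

Building bottom-up:
Each of the 6 symbol leaves contributes 0 ε-transitions.
  ca — 1 ε-transition
  (ca)* — 5 ε-transitions
  c|b|d|(ca)* — 13 ε-transitions
  (c|b|d|(ca)*)a — 14 ε-transitions

14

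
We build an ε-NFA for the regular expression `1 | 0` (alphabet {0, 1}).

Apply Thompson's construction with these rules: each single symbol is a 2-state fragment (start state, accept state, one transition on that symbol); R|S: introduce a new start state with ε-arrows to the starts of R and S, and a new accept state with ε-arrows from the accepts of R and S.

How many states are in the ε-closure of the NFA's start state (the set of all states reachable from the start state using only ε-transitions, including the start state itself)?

3

Work bottom-up. For each fragment F, track |ε-closure(F.start)| and whether F's accept lies in that closure (i.e. whether F accepts ε). A single-symbol fragment has closure size 1 and does not accept ε.
  1 | 0 — |closure| = 1 + 1 + 1 = 3 (the new accept is not ε-reachable since no branch accepts ε)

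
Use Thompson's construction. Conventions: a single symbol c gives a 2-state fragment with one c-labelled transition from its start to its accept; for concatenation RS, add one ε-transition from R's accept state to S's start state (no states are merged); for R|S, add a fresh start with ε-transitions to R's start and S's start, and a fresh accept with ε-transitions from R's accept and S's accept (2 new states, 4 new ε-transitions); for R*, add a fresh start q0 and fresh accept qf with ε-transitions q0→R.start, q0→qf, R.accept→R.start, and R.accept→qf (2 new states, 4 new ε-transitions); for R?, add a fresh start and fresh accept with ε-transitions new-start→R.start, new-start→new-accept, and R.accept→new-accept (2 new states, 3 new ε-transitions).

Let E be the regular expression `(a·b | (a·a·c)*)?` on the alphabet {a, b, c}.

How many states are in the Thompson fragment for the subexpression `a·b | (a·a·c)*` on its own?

Fragment for `a·b | (a·a·c)*`:
Each of the 5 symbol leaves contributes a 2-state fragment.
  a·b : 4 states
  a·a·c : 6 states
  (a·a·c)* : 8 states
  a·b | (a·a·c)* : 14 states

14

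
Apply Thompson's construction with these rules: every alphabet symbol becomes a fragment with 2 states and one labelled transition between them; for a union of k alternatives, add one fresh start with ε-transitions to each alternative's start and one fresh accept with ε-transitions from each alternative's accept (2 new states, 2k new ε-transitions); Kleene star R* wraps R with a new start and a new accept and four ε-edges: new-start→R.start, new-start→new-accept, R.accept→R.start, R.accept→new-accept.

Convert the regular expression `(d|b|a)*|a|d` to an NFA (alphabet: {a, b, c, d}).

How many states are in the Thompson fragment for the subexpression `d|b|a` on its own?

Fragment for `d|b|a`:
Each of the 3 symbol leaves contributes a 2-state fragment.
  d|b|a — 8 states

8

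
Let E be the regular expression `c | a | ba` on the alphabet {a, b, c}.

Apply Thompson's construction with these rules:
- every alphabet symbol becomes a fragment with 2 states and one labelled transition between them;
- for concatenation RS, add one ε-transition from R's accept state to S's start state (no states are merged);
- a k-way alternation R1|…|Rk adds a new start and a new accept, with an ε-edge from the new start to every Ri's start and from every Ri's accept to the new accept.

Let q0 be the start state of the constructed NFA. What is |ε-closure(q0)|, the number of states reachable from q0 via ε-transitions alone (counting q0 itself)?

Work bottom-up. For each fragment F, track |ε-closure(F.start)| and whether F's accept lies in that closure (i.e. whether F accepts ε). A single-symbol fragment has closure size 1 and does not accept ε.
  ba — |ε-closure| equals the left operand's closure size = 1 (its accept is not ε-reachable, so the closure stops there)
  c | a | ba — new start ε-reaches every alternative's start; none of them accept ε, so the new accept is not reached: |ε-closure| = 1 + 1 + 1 + 1 = 4

4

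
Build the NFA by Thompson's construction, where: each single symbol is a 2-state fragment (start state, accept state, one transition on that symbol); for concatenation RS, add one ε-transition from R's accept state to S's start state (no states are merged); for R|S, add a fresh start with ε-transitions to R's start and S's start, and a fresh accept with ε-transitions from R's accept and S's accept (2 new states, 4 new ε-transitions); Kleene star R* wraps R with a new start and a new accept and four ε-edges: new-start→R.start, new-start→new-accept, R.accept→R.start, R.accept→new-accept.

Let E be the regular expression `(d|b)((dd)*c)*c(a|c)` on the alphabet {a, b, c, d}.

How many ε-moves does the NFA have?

21

Bottom-up over the parse tree:
Each of the 8 symbol leaves contributes 0 ε-transitions.
  d|b — 4 ε-transitions
  dd — 1 ε-transition
  (dd)* — 5 ε-transitions
  (dd)*c — 6 ε-transitions
  ((dd)*c)* — 10 ε-transitions
  a|c — 4 ε-transitions
  (d|b)((dd)*c)*c(a|c) — 21 ε-transitions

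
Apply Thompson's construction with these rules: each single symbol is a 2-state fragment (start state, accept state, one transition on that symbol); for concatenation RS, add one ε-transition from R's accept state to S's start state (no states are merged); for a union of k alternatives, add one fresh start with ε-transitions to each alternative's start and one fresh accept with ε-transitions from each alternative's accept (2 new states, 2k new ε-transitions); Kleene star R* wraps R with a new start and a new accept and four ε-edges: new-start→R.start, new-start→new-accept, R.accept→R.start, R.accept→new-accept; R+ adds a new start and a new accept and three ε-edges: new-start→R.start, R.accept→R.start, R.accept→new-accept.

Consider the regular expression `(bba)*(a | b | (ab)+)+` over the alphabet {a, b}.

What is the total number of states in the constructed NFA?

22

Bottom-up over the parse tree:
Each of the 7 symbol leaves contributes a 2-state fragment.
  bba : 6 states
  (bba)* : 8 states
  ab : 4 states
  (ab)+ : 6 states
  a | b | (ab)+ : 12 states
  (a | b | (ab)+)+ : 14 states
  (bba)*(a | b | (ab)+)+ : 22 states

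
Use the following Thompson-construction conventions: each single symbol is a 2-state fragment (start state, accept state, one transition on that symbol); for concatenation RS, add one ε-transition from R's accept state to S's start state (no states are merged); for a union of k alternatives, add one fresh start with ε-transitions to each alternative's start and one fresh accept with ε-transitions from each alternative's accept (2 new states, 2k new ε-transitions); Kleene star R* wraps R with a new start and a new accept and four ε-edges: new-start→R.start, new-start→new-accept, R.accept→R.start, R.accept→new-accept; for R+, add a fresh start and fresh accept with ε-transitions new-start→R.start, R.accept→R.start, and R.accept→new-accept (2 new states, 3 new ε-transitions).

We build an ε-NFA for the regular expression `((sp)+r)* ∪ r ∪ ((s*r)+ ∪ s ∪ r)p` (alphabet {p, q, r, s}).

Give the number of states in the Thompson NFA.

30

Recursing over subexpressions:
Each of the 9 symbol leaves contributes a 2-state fragment.
  sp → 4 states
  (sp)+ → 6 states
  (sp)+r → 8 states
  ((sp)+r)* → 10 states
  s* → 4 states
  s*r → 6 states
  (s*r)+ → 8 states
  (s*r)+ ∪ s ∪ r → 14 states
  ((s*r)+ ∪ s ∪ r)p → 16 states
  ((sp)+r)* ∪ r ∪ ((s*r)+ ∪ s ∪ r)p → 30 states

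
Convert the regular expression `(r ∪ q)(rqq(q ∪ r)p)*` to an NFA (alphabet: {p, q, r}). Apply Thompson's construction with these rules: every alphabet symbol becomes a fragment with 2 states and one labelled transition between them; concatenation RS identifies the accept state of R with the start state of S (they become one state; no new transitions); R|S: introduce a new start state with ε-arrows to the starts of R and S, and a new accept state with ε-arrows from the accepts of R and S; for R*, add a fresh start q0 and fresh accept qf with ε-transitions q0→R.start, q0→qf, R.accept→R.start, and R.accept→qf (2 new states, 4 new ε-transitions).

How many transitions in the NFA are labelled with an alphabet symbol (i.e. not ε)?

8

Recursing over subexpressions:
Each of the 8 symbol leaves contributes exactly 1 symbol transition.
  r ∪ q — 2 symbol transitions
  q ∪ r — 2 symbol transitions
  rqq(q ∪ r)p — 6 symbol transitions
  (rqq(q ∪ r)p)* — 6 symbol transitions
  (r ∪ q)(rqq(q ∪ r)p)* — 8 symbol transitions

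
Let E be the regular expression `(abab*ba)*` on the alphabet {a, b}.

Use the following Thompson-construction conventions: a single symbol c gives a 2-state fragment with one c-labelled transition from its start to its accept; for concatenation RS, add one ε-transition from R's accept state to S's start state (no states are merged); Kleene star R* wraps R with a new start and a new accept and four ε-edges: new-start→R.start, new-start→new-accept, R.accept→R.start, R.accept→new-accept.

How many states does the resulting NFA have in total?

Bottom-up over the parse tree:
Each of the 6 symbol leaves contributes a 2-state fragment.
  b* = 4 states
  abab*ba = 14 states
  (abab*ba)* = 16 states

16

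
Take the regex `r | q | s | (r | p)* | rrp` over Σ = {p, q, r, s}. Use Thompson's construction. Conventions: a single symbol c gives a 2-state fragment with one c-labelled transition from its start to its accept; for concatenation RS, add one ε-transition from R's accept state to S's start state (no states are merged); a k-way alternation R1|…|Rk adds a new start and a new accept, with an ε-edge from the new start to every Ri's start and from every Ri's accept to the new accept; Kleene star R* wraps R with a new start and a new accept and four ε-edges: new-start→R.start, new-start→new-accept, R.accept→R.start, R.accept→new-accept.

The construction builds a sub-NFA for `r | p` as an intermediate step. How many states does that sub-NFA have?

6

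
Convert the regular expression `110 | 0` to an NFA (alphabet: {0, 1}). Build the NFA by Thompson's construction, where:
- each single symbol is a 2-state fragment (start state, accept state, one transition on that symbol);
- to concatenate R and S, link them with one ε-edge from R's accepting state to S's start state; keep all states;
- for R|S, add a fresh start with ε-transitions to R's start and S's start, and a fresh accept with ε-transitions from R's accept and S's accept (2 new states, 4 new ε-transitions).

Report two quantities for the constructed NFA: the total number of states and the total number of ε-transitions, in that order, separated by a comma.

Building bottom-up:
Each of the 4 symbol leaves contributes 2 states and 0 ε-transitions.
  110 = 6 states, 2 ε-transitions
  110 | 0 = 10 states, 6 ε-transitions

10, 6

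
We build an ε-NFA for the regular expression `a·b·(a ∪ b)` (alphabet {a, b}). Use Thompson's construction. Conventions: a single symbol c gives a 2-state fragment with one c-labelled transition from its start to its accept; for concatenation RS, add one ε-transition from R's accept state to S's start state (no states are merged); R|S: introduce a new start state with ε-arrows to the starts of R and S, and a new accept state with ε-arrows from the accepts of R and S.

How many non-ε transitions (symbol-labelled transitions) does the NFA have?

Recursing over subexpressions:
Each of the 4 symbol leaves contributes exactly 1 symbol transition.
  a ∪ b — 2 symbol transitions
  a·b·(a ∪ b) — 4 symbol transitions

4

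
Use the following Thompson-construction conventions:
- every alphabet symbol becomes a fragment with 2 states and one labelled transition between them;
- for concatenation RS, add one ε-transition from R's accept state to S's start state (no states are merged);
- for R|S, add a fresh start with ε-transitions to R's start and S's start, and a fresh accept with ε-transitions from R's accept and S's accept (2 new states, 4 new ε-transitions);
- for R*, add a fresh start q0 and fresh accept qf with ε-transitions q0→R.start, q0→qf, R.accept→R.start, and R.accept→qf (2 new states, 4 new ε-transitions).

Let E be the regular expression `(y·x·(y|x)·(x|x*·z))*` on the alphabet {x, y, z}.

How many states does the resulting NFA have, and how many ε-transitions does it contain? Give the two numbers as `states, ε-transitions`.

Recursing over subexpressions:
Each of the 7 symbol leaves contributes 2 states and 0 ε-transitions.
  y|x : 6 states, 4 ε-transitions
  x* : 4 states, 4 ε-transitions
  x*·z : 6 states, 5 ε-transitions
  x|x*·z : 10 states, 9 ε-transitions
  y·x·(y|x)·(x|x*·z) : 20 states, 16 ε-transitions
  (y·x·(y|x)·(x|x*·z))* : 22 states, 20 ε-transitions

22, 20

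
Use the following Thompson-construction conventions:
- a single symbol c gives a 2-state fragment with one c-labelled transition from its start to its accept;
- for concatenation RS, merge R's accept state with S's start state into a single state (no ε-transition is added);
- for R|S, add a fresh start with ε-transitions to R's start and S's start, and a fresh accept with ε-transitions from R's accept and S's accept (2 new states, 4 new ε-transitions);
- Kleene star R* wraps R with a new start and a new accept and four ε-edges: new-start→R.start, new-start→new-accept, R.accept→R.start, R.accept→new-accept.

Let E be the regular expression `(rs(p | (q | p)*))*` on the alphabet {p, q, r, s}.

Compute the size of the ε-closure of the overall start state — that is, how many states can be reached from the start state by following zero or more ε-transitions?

Let C(F) = |ε-closure(F.start)| within fragment F, and note whether F accepts ε. Symbol fragments have C = 1 and do not accept ε. Then:
  q | p → C = 1 + 1 + 1 = 3 (the new accept is not ε-reachable since no branch accepts ε)
  (q | p)* → new start has ε-edges to the inner start and to the new accept, so C = 2 + 3 = 5
  p | (q | p)* → new start ε-reaches every alternative's start; at least one alternative accepts ε, so the union's new accept is reached too: C = 1 + 1 + 5 + 1 = 8
  rs(p | (q | p)*) → same as the first factor's closure: C = 1
  (rs(p | (q | p)*))* → C = 1 (new start) + 1 (body) + 1 (new accept) = 3

3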